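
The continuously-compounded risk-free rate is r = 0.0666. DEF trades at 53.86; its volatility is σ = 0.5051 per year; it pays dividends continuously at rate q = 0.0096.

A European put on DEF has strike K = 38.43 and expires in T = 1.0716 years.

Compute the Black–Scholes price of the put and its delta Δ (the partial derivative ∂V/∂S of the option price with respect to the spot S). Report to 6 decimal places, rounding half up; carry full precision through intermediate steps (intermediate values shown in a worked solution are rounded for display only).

σ√T = 0.5051·√1.0716 = 0.522870
d₁ = (ln(S/K) + (r−q+σ²/2)T) / (σ√T) = (ln(53.86/38.43) + (0.0666−0.0096+0.5051²/2)·1.0716) / 0.522870 = (0.337550 + 0.197778) / 0.522870 = 1.023825
d₂ = d₁ − σ√T = 1.023825 − 0.522870 = 0.500955
e^{−rT} = 0.931119
e^{−qT} = 0.989765
N(−d₁) = 0.152959,  N(−d₂) = 0.308201
Put price V = K·e^{−rT}·N(−d₂) − S·e^{−qT}·N(−d₁) = 11.028336 − 8.154053 = 2.874283
Δ = −e^{−qT}·N(−d₁) = -0.151393

price = 2.874283
Δ = -0.151393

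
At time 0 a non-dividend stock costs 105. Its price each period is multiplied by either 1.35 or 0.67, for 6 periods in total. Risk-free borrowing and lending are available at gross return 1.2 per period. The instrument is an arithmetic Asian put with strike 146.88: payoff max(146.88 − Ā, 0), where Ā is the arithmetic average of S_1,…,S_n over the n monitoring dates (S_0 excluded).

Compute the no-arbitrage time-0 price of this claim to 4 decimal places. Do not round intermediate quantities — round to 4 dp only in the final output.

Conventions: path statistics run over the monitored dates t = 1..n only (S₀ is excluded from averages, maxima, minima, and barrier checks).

price = 4.0086

Under the martingale measure an up-move has probability p* = 0.7794; value the claim as the probability-weighted average of per-path payoffs, discounted 6 periods at R = 1.2.
Enumerate all 2^6 = 64 price paths (U = up ×1.35, D = down ×0.67); each path with k up-moves has probability p*^k·(1−p*)^(6−k).
DDDDDD: Ā=32.3163, payoff=114.5637, prob=0.000115
UDDDDD: Ā=65.1149, payoff=81.7651, prob=0.000407
DUDDDD: Ā=53.2149, payoff=93.6651, prob=0.000407
UUDDDD: Ā=107.2241, payoff=39.6559, prob=0.001438
DDUDDD: Ā=45.2419, payoff=101.6381, prob=0.000407
UDUDDD: Ā=91.1591, payoff=55.7209, prob=0.001438
DUUDDD: Ā=79.2591, payoff=67.6209, prob=0.001438
UUUDDD: Ā=159.7011, payoff=0.0000, prob=0.005082
DDDUDD: Ā=39.9000, payoff=106.9800, prob=0.000407
UDDUDD: Ā=80.3955, payoff=66.4845, prob=0.001438
DUDUDD: Ā=68.4955, payoff=78.3845, prob=0.001438
UUDUDD: Ā=138.0134, payoff=8.8666, prob=0.005082
DDUUDD: Ā=60.5225, payoff=86.3575, prob=0.001438
UDUUDD: Ā=121.9484, payoff=24.9316, prob=0.005082
DUUUDD: Ā=110.0484, payoff=36.8316, prob=0.005082
UUUUDD: Ā=221.7393, payoff=0.0000, prob=0.017957
DDDDUD: Ā=36.3209, payoff=110.5591, prob=0.000407
UDDDUD: Ā=73.1839, payoff=73.6961, prob=0.001438
DUDDUD: Ā=61.2839, payoff=85.5961, prob=0.001438
UUDDUD: Ā=123.4826, payoff=23.3974, prob=0.005082
DDUDUD: Ā=53.3109, payoff=93.5691, prob=0.001438
UDUDUD: Ā=107.4176, payoff=39.4624, prob=0.005082
DUUDUD: Ā=95.5176, payoff=51.3624, prob=0.005082
UUUDUD: Ā=192.4608, payoff=0.0000, prob=0.017957
DDDUUD: Ā=47.9690, payoff=98.9110, prob=0.001438
UDDUUD: Ā=96.6540, payoff=50.2260, prob=0.005082
DUDUUD: Ā=84.7540, payoff=62.1260, prob=0.005082
UUDUUD: Ā=170.7730, payoff=0.0000, prob=0.017957
DDUUUD: Ā=76.7810, payoff=70.0990, prob=0.005082
UDUUUD: Ā=154.7080, payoff=0.0000, prob=0.017957
DUUUUD: Ā=142.8080, payoff=4.0720, prob=0.017957
UUUUUD: Ā=287.7475, payoff=0.0000, prob=0.063448
DDDDDU: Ā=33.9229, payoff=112.9571, prob=0.000407
UDDDDU: Ā=68.3522, payoff=78.5278, prob=0.001438
DUDDDU: Ā=56.4522, payoff=90.4278, prob=0.001438
UUDDDU: Ā=113.7469, payoff=33.1331, prob=0.005082
DDUDDU: Ā=48.4792, payoff=98.4008, prob=0.001438
UDUDDU: Ā=97.6819, payoff=49.1981, prob=0.005082
DUUDDU: Ā=85.7819, payoff=61.0981, prob=0.005082
UUUDDU: Ā=172.8442, payoff=0.0000, prob=0.017957
DDDUDU: Ā=43.1373, payoff=103.7427, prob=0.001438
UDDUDU: Ā=86.9184, payoff=59.9616, prob=0.005082
DUDUDU: Ā=75.0184, payoff=71.8616, prob=0.005082
UUDUDU: Ā=151.1565, payoff=0.0000, prob=0.017957
DDUUDU: Ā=67.0454, payoff=79.8346, prob=0.005082
UDUUDU: Ā=135.0915, payoff=11.7885, prob=0.017957
DUUUDU: Ā=123.1915, payoff=23.6885, prob=0.017957
UUUUDU: Ā=248.2216, payoff=0.0000, prob=0.063448
DDDDUU: Ā=39.5582, payoff=107.3218, prob=0.001438
UDDDUU: Ā=79.7068, payoff=67.1732, prob=0.005082
DUDDUU: Ā=67.8068, payoff=79.0732, prob=0.005082
UUDDUU: Ā=136.6257, payoff=10.2543, prob=0.017957
DDUDUU: Ā=59.8338, payoff=87.0462, prob=0.005082
UDUDUU: Ā=120.5607, payoff=26.3193, prob=0.017957
DUUDUU: Ā=108.6607, payoff=38.2193, prob=0.017957
UUUDUU: Ā=218.9432, payoff=0.0000, prob=0.063448
DDDUUU: Ā=54.4919, payoff=92.3881, prob=0.005082
UDDUUU: Ā=109.7971, payoff=37.0829, prob=0.017957
DUDUUU: Ā=97.8971, payoff=48.9829, prob=0.017957
UUDUUU: Ā=197.2554, payoff=0.0000, prob=0.063448
DDUUUU: Ā=89.9241, payoff=56.9559, prob=0.017957
UDUUUU: Ā=181.1904, payoff=0.0000, prob=0.063448
DUUUUU: Ā=169.2904, payoff=0.0000, prob=0.063448
UUUUUU: Ā=341.1075, payoff=0.0000, prob=0.224183
Price = Σ prob·payoff / R^6 = 11.969583 / 2.985984 = 4.0086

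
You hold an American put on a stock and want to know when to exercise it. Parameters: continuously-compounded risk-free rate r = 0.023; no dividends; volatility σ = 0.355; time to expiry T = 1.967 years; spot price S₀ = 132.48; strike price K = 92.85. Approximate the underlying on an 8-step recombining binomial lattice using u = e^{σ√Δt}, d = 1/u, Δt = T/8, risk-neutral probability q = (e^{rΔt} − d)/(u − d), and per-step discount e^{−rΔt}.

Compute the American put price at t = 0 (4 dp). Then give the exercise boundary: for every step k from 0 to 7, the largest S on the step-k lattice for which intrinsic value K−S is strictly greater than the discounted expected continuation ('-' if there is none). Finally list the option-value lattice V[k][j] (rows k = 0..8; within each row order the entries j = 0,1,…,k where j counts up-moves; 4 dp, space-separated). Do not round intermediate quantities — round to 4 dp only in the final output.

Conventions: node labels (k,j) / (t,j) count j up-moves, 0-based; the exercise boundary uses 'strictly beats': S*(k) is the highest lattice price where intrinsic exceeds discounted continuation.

price = 6.0059
boundary = - - - - - 54.9423 65.5173 78.1276
tree:
6.0059
9.2366 2.4659
13.8644 4.1733 0.5866
20.1966 6.9513 1.1175 0.0000
28.3360 11.3390 2.1291 0.0000 0.0000
37.9077 17.9746 4.0562 0.0000 0.0000 0.0000
46.7757 27.3327 7.7277 0.0000 0.0000 0.0000 0.0000
54.2124 37.9077 14.7224 0.0000 0.0000 0.0000 0.0000 0.0000
60.4488 46.7757 27.3327 0.0000 0.0000 0.0000 0.0000 0.0000 0.0000

Δt=0.24588  u=1.19247  d=0.83859  q=0.47213  discount=0.99436
step 8 (expiry): payoffs max(K−S,0) = 60.4488 46.7757 27.3327 0.0000 0.0000 0.0000 0.0000 0.0000 0.0000
step 7: (k=7,j=0): S=38.6376, K−S=54.2124, hold=53.6888 ⇒ V=54.2124 exercise | (k=7,j=1): S=54.9423, K−S=37.9077, hold=37.3841 ⇒ V=37.9077 exercise | (k=7,j=2): S=78.1276, K−S=14.7224, hold=14.3467 ⇒ V=14.7224 exercise | (k=7,j=3): S=111.0968, K−S=0.0000, hold=0.0000 ⇒ V=0.0000 continue | (k=7,j=4): S=157.9789, K−S=0.0000, hold=0.0000 ⇒ V=0.0000 continue | (k=7,j=5): S=224.6448, K−S=0.0000, hold=0.0000 ⇒ V=0.0000 continue | (k=7,j=6): S=319.4432, K−S=0.0000, hold=0.0000 ⇒ V=0.0000 continue | (k=7,j=7): S=454.2458, K−S=0.0000, hold=0.0000 ⇒ V=0.0000 continue  boundary S*=78.1276
step 6: (k=6,j=0): S=46.0743, K−S=46.7757, hold=46.2521 ⇒ V=46.7757 exercise | (k=6,j=1): S=65.5173, K−S=27.3327, hold=26.8091 ⇒ V=27.3327 exercise | (k=6,j=2): S=93.1650, K−S=0.0000, hold=7.7277 ⇒ V=7.7277 continue | (k=6,j=3): S=132.4800, K−S=0.0000, hold=0.0000 ⇒ V=0.0000 continue | (k=6,j=4): S=188.3856, K−S=0.0000, hold=0.0000 ⇒ V=0.0000 continue | (k=6,j=5): S=267.8829, K−S=0.0000, hold=0.0000 ⇒ V=0.0000 continue | (k=6,j=6): S=380.9274, K−S=0.0000, hold=0.0000 ⇒ V=0.0000 continue  boundary S*=65.5173
step 5: (k=5,j=0): S=54.9423, K−S=37.9077, hold=37.3841 ⇒ V=37.9077 exercise | (k=5,j=1): S=78.1276, K−S=14.7224, hold=17.9746 ⇒ V=17.9746 continue | (k=5,j=2): S=111.0968, K−S=0.0000, hold=4.0562 ⇒ V=4.0562 continue | (k=5,j=3): S=157.9789, K−S=0.0000, hold=0.0000 ⇒ V=0.0000 continue | (k=5,j=4): S=224.6448, K−S=0.0000, hold=0.0000 ⇒ V=0.0000 continue | (k=5,j=5): S=319.4432, K−S=0.0000, hold=0.0000 ⇒ V=0.0000 continue  boundary S*=54.9423
step 4: (k=4,j=0): S=65.5173, K−S=27.3327, hold=28.3360 ⇒ V=28.3360 continue | (k=4,j=1): S=93.1650, K−S=0.0000, hold=11.3390 ⇒ V=11.3390 continue | (k=4,j=2): S=132.4800, K−S=0.0000, hold=2.1291 ⇒ V=2.1291 continue | (k=4,j=3): S=188.3856, K−S=0.0000, hold=0.0000 ⇒ V=0.0000 continue | (k=4,j=4): S=267.8829, K−S=0.0000, hold=0.0000 ⇒ V=0.0000 continue  boundary S*=-
step 3: (k=3,j=0): S=78.1276, K−S=14.7224, hold=20.1966 ⇒ V=20.1966 continue | (k=3,j=1): S=111.0968, K−S=0.0000, hold=6.9513 ⇒ V=6.9513 continue | (k=3,j=2): S=157.9789, K−S=0.0000, hold=1.1175 ⇒ V=1.1175 continue | (k=3,j=3): S=224.6448, K−S=0.0000, hold=0.0000 ⇒ V=0.0000 continue  boundary S*=-
step 2: (k=2,j=0): S=93.1650, K−S=0.0000, hold=13.8644 ⇒ V=13.8644 continue | (k=2,j=1): S=132.4800, K−S=0.0000, hold=4.1733 ⇒ V=4.1733 continue | (k=2,j=2): S=188.3856, K−S=0.0000, hold=0.5866 ⇒ V=0.5866 continue  boundary S*=-
step 1: (k=1,j=0): S=111.0968, K−S=0.0000, hold=9.2366 ⇒ V=9.2366 continue | (k=1,j=1): S=157.9789, K−S=0.0000, hold=2.4659 ⇒ V=2.4659 continue  boundary S*=-
step 0: (k=0,j=0): S=132.4800, K−S=0.0000, hold=6.0059 ⇒ V=6.0059 continue  boundary S*=-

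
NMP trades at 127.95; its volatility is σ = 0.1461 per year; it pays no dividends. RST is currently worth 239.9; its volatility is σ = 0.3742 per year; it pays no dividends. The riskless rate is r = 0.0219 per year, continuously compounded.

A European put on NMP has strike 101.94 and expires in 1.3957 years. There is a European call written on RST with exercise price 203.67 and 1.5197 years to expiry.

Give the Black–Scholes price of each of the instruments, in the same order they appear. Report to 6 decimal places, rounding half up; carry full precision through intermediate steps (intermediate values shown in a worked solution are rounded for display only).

price(NMP put K=101.94) = 0.575576
price(RST call K=203.67) = 64.799222

[NMP put K=101.94]
σ√T = 0.1461·√1.3957 = 0.172602
d₁ = (ln(S/K) + (r+σ²/2)T) / (σ√T) = (ln(127.95/101.94) + (0.0219+0.1461²/2)·1.3957) / 0.172602 = (0.227255 + 0.045462) / 0.172602 = 1.580031
d₂ = d₁ − σ√T = 1.580031 − 0.172602 = 1.407429
e^{−rT} = 0.969897
N(−d₁) = 0.057050,  N(−d₂) = 0.079650
price = K·e^{−rT}·N(−d₂) − S·N(−d₁) = 7.875112 − 7.299536 = 0.575576
[RST call K=203.67]
σ√T = 0.3742·√1.5197 = 0.461299
d₁ = (ln(S/K) + (r+σ²/2)T) / (σ√T) = (ln(239.9/203.67) + (0.0219+0.3742²/2)·1.5197) / 0.461299 = (0.163721 + 0.139680) / 0.461299 = 0.657710
d₂ = d₁ − σ√T = 0.657710 − 0.461299 = 0.196411
e^{−rT} = 0.967266
N(d₁) = 0.744638,  N(d₂) = 0.577856
price = S·N(d₁) − K·e^{−rT}·N(d₂) = 178.638587 − 113.839365 = 64.799222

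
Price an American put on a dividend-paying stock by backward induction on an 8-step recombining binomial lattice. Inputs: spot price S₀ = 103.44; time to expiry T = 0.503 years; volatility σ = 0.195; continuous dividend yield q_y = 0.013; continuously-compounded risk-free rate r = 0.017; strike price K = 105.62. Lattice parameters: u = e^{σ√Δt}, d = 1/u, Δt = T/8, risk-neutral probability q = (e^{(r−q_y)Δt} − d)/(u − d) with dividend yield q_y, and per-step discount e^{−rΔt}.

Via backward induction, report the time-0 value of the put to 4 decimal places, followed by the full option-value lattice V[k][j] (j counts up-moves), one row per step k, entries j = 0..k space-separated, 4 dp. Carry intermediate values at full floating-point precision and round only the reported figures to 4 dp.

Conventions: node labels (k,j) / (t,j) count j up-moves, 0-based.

price = 6.8488
tree:
6.8488
9.4683 4.1411
12.6991 6.1311 2.0819
16.4611 8.8166 3.3532 0.7650
20.5557 12.2413 5.2764 1.3617 0.1465
24.6149 16.2930 8.0568 2.3980 0.2877 0.0000
28.4805 20.5557 11.8167 4.1665 0.5650 0.0000 0.0000
32.1616 24.6149 16.2930 7.1161 1.1099 0.0000 0.0000 0.0000
35.6670 28.4805 20.5557 11.8167 2.1800 0.0000 0.0000 0.0000 0.0000

Δt=0.06288, u=1.05011, d=0.95228, q=0.49035, disc=e^(-rΔt)=0.99893
k=8 terminal: V=max(K-S,0) → 35.6670 28.4805 20.5557 11.8167 2.1800 0.0000 0.0000 0.0000 0.0000
k=7: j=0 S=73.4584 intr=32.1616 cont=32.1088 V=32.1616[EX]; j=1 S=81.0051 intr=24.6149 cont=24.5683 V=24.6149[EX]; j=2 S=89.3270 intr=16.2930 cont=16.2532 V=16.2930[EX]; j=3 S=98.5039 intr=7.1161 cont=7.0838 V=7.1161[EX]; j=4 S=108.6235 intr=0.0000 cont=1.1099 V=1.1099[hold]; j=5 S=119.7828 intr=0.0000 cont=0.0000 V=0.0000[hold]; j=6 S=132.0885 intr=0.0000 cont=0.0000 V=0.0000[hold]; j=7 S=145.6584 intr=0.0000 cont=0.0000 V=0.0000[hold]
k=6: j=0 S=77.1395 intr=28.4805 cont=28.4307 V=28.4805[EX]; j=1 S=85.0643 intr=20.5557 cont=20.5124 V=20.5557[EX]; j=2 S=93.8033 intr=11.8167 cont=11.7805 V=11.8167[EX]; j=3 S=103.4400 intr=2.1800 cont=4.1665 V=4.1665[hold]; j=4 S=114.0667 intr=0.0000 cont=0.5650 V=0.5650[hold]; j=5 S=125.7852 intr=0.0000 cont=0.0000 V=0.0000[hold]; j=6 S=138.7076 intr=0.0000 cont=0.0000 V=0.0000[hold]
k=5: j=0 S=81.0051 intr=24.6149 cont=24.5683 V=24.6149[EX]; j=1 S=89.3270 intr=16.2930 cont=16.2532 V=16.2930[EX]; j=2 S=98.5039 intr=7.1161 cont=8.0568 V=8.0568[hold]; j=3 S=108.6235 intr=0.0000 cont=2.3980 V=2.3980[hold]; j=4 S=119.7828 intr=0.0000 cont=0.2877 V=0.2877[hold]; j=5 S=132.0885 intr=0.0000 cont=0.0000 V=0.0000[hold]
k=4: j=0 S=85.0643 intr=20.5557 cont=20.5124 V=20.5557[EX]; j=1 S=93.8033 intr=11.8167 cont=12.2413 V=12.2413[hold]; j=2 S=103.4400 intr=2.1800 cont=5.2764 V=5.2764[hold]; j=3 S=114.0667 intr=0.0000 cont=1.3617 V=1.3617[hold]; j=4 S=125.7852 intr=0.0000 cont=0.1465 V=0.1465[hold]
k=3: j=0 S=89.3270 intr=16.2930 cont=16.4611 V=16.4611[hold]; j=1 S=98.5039 intr=7.1161 cont=8.8166 V=8.8166[hold]; j=2 S=108.6235 intr=0.0000 cont=3.3532 V=3.3532[hold]; j=3 S=119.7828 intr=0.0000 cont=0.7650 V=0.7650[hold]
k=2: j=0 S=93.8033 intr=11.8167 cont=12.6991 V=12.6991[hold]; j=1 S=103.4400 intr=2.1800 cont=6.1311 V=6.1311[hold]; j=2 S=114.0667 intr=0.0000 cont=2.0819 V=2.0819[hold]
k=1: j=0 S=98.5039 intr=7.1161 cont=9.4683 V=9.4683[hold]; j=1 S=108.6235 intr=0.0000 cont=4.1411 V=4.1411[hold]
k=0: j=0 S=103.4400 intr=2.1800 cont=6.8488 V=6.8488[hold]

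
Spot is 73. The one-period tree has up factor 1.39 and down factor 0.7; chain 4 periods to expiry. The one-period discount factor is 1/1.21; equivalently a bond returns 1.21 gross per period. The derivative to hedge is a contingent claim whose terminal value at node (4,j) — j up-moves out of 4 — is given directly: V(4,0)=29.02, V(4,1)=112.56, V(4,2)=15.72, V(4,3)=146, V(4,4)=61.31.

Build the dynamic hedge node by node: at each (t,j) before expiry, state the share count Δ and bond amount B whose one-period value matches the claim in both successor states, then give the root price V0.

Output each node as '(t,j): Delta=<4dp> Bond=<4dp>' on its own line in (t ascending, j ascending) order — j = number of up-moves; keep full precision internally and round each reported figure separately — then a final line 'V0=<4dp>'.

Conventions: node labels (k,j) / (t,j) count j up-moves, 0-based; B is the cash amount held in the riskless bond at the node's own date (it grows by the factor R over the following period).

Under the risk-neutral measure, an up-move has probability p* = (R−d)/(u−d) = 0.7391 and values discount at R = 1.21.
Terminal payoffs: V(4,0)=29.0200, V(4,1)=112.5600, V(4,2)=15.7200, V(4,3)=146.0000, V(4,4)=61.3100
Node (3,0) S=25.0390: V=(p*·112.5600+(1−p*)·29.0200)/1.21=75.0140; Δ=(112.5600−29.0200)/(34.8042−17.5273)=4.8354; B=V−Δ·S=-46.0585
Node (3,1) S=49.7203: V=(p*·15.7200+(1−p*)·112.5600)/1.21=33.8699; Δ=(15.7200−112.5600)/(69.1112−34.8042)=-2.8227; B=V−Δ·S=174.2178
Node (3,2) S=98.7303: V=(p*·146.0000+(1−p*)·15.7200)/1.21=92.5735; Δ=(146.0000−15.7200)/(137.2351−69.1112)=1.9124; B=V−Δ·S=-96.2381
Node (3,3) S=196.0502: V=(p*·61.3100+(1−p*)·146.0000)/1.21=68.9281; Δ=(61.3100−146.0000)/(272.5098−137.2351)=-0.6261; B=V−Δ·S=191.6673
Node (2,0) S=35.7700: V=(p*·33.8699+(1−p*)·75.0140)/1.21=36.8621; Δ=(33.8699−75.0140)/(49.7203−25.0390)=-1.6670; B=V−Δ·S=96.4912
Node (2,1) S=71.0290: V=(p*·92.5735+(1−p*)·33.8699)/1.21=63.8508; Δ=(92.5735−33.8699)/(98.7303−49.7203)=1.1978; B=V−Δ·S=-21.2268
Node (2,2) S=141.0433: V=(p*·68.9281+(1−p*)·92.5735)/1.21=62.0632; Δ=(68.9281−92.5735)/(196.0502−98.7303)=-0.2430; B=V−Δ·S=96.3318
Node (1,0) S=51.1000: V=(p*·63.8508+(1−p*)·36.8621)/1.21=46.9507; Δ=(63.8508−36.8621)/(71.0290−35.7700)=0.7654; B=V−Δ·S=7.8366
Node (1,1) S=101.4700: V=(p*·62.0632+(1−p*)·63.8508)/1.21=51.6773; Δ=(62.0632−63.8508)/(141.0433−71.0290)=-0.0255; B=V−Δ·S=54.2681
Node (0,0) S=73.0000: V=(p*·51.6773+(1−p*)·46.9507)/1.21=41.6895; Δ=(51.6773−46.9507)/(101.4700−51.1000)=0.0938; B=V−Δ·S=34.8393
Verification: the root portfolio costs Δ(0,0)·S0 + B(0,0) = 41.6895, matching V0.

(0,0): Delta=0.0938 Bond=34.8393
(1,0): Delta=0.7654 Bond=7.8366
(1,1): Delta=-0.0255 Bond=54.2681
(2,0): Delta=-1.6670 Bond=96.4912
(2,1): Delta=1.1978 Bond=-21.2268
(2,2): Delta=-0.2430 Bond=96.3318
(3,0): Delta=4.8354 Bond=-46.0585
(3,1): Delta=-2.8227 Bond=174.2178
(3,2): Delta=1.9124 Bond=-96.2381
(3,3): Delta=-0.6261 Bond=191.6673
V0=41.6895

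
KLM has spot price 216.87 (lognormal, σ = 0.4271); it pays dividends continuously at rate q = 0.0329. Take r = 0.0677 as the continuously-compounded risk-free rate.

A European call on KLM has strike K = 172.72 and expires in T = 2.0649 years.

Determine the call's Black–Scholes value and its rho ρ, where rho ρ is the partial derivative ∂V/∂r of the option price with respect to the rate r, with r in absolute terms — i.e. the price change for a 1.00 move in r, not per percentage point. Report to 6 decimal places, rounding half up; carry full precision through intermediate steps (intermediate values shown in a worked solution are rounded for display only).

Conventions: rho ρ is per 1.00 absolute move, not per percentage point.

price = 73.509799
ρ = 177.344728

σ√T = 0.4271·√2.0649 = 0.613732
d₁ = (ln(S/K) + (r−q+σ²/2)T) / (σ√T) = (ln(216.87/172.72) + (0.0677−0.0329+0.4271²/2)·2.0649) / 0.613732 = (0.227626 + 0.260192) / 0.613732 = 0.794839
d₂ = d₁ − σ√T = 0.794839 − 0.613732 = 0.181107
e^{−rT} = 0.869538
e^{−qT} = 0.934321
N(d₁) = 0.786646,  N(d₂) = 0.571858
Call price V = S·e^{−qT}·N(d₁) − K·e^{−rT}·N(d₂) = 159.395182 − 85.885383 = 73.509799
ρ = K·T·e^{−rT}·N(d₂) = 177.344728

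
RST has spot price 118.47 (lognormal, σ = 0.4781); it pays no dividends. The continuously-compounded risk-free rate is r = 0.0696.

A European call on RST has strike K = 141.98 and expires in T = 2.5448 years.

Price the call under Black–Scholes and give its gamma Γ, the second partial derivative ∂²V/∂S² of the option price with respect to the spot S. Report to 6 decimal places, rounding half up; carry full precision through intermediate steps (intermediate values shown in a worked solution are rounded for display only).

price = 35.029028
Γ = 0.004114

σ√T = 0.4781·√2.5448 = 0.762686
d₁ = (ln(S/K) + (r+σ²/2)T) / (σ√T) = (ln(118.47/141.98) + (0.0696+0.4781²/2)·2.5448) / 0.762686 = (-0.181026 + 0.467963) / 0.762686 = 0.376218
d₂ = d₁ − σ√T = 0.376218 − 0.762686 = -0.386467
e^{−rT} = 0.837681
N(d₁) = 0.646623,  N(d₂) = 0.349575
Call price V = S·N(d₁) − K·e^{−rT}·N(d₂) = 76.605393 − 41.576365 = 35.029028
φ(d₁) = (1/√(2π))·e^{−d₁²/2} = 0.371685
Γ = φ(d₁) / (S·σ·√T) = 0.004114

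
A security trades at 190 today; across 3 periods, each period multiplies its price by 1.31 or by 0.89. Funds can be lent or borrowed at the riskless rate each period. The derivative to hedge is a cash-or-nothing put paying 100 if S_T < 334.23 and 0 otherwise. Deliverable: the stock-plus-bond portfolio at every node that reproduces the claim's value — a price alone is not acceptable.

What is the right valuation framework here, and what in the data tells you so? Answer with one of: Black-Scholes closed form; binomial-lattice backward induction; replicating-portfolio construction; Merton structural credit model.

framework: replicating-portfolio construction

Key observation: what is demanded is not a single number but the (Δ, B) position at each node of the 1.31/0.89 tree starting at 190; constructing those positions is the replicating-portfolio method.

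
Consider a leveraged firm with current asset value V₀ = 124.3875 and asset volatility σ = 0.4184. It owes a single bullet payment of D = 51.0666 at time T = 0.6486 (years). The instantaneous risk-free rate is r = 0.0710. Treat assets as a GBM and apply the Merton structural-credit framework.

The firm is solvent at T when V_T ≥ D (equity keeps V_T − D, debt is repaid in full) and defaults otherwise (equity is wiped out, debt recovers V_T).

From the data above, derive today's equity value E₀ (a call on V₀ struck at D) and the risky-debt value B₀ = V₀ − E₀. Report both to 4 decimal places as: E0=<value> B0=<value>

Equity is a call on the firm's assets struck at D = 51.0666:
d₁ = [ln(V₀/D) + (r + σ²/2)T] / (σ√T)
   = [ln(124.3875/51.0666) + (0.0710 + 0.5·0.4184²)·0.6486] / (0.4184·√0.6486)
   = [0.890271 + 0.102822] / 0.336961 = 2.947201
d₂ = d₁ − σ√T = 2.947201 − 0.336961 = 2.610240
N(d₁) = 0.998397,  N(d₂) = 0.995476,  e^(−rT) = 0.954994
E₀ = V₀·N(d₁) − D·e^(−rT)·N(d₂)
   = 124.3875·0.998397 − 51.0666·0.954994·0.995476 = 75.640413
B₀ = V₀ − E₀ = 124.3875 − 75.640413 = 48.747087

E0=75.6404 B0=48.7471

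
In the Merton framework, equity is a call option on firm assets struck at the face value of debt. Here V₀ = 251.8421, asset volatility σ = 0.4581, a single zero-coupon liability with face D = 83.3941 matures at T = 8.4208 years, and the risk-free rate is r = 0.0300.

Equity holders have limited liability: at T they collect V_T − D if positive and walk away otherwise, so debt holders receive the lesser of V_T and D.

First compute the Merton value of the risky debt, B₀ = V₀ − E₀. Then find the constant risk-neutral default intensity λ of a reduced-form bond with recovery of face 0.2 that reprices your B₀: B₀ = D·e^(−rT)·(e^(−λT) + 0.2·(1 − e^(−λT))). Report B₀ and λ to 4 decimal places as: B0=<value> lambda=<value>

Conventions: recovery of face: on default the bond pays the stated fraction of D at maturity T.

B0=52.9728 lambda=0.0307

With assets at 251.8421 and a single debt payment of 83.3941 at 8.4208 years:
d₁ = [ln(V₀/D) + (r + σ²/2)T] / (σ√T)
   = [ln(251.8421/83.3941) + (0.0300 + 0.5·0.4581²)·8.4208] / (0.4581·√8.4208)
   = [1.105225 + 1.136200] / 1.329343 = 1.686115
d₂ = d₁ − σ√T = 1.686115 − 1.329343 = 0.356772
N(d₁) = 0.954113,  N(d₂) = 0.639369,  e^(−rT) = 0.776760
E₀ = V₀·N(d₁) − D·e^(−rT)·N(d₂)
   = 251.8421·0.954113 − 83.3941·0.776760·0.639369 = 198.869347
B₀ = V₀ − E₀ = 251.8421 − 198.869347 = 52.972753
e^(−λT) = (B₀·e^(rT)/D − 0.2)/(1 − 0.2) = (52.9728·1.287399/83.3941 − 0.2)/0.8 = 0.77221165
λ = −ln(0.77221165)/8.4208 = 0.030697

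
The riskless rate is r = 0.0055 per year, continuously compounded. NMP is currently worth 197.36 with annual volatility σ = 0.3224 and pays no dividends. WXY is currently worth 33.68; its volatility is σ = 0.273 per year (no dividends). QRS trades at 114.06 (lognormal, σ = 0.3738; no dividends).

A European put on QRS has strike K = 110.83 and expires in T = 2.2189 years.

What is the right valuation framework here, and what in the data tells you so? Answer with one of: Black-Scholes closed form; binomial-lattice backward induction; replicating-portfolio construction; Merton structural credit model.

Key observation: the instrument is a plain European put (strike 110.83) on a lognormal asset; the exact continuous-time formula applies directly.

framework: Black-Scholes closed form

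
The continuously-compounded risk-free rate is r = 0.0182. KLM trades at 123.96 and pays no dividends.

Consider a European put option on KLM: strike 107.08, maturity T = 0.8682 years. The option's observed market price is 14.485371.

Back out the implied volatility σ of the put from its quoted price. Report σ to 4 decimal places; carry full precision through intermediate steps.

At σ = 0.5359 the Black–Scholes value reproduces the quote:
σ√T = 0.5359·√0.8682 = 0.499337
d₁ = (ln(S/K) + (r+σ²/2)T) / (σ√T) = (ln(123.96/107.08) + (0.0182+0.5359²/2)·0.8682) / 0.499337 = (0.146383 + 0.140470) / 0.499337 = 0.574467
d₂ = d₁ − σ√T = 0.574467 − 0.499337 = 0.075130
e^{−rT} = 0.984323
N(−d₁) = 0.282826,  N(−d₂) = 0.470056
V = K·e^{−rT}·N(−d₂) − S·N(−d₁) = 49.544467 − 35.059096 = 14.485371 (the observed quote) — the price is monotone increasing in volatility, hence this σ is the only solution

sigma = 0.5359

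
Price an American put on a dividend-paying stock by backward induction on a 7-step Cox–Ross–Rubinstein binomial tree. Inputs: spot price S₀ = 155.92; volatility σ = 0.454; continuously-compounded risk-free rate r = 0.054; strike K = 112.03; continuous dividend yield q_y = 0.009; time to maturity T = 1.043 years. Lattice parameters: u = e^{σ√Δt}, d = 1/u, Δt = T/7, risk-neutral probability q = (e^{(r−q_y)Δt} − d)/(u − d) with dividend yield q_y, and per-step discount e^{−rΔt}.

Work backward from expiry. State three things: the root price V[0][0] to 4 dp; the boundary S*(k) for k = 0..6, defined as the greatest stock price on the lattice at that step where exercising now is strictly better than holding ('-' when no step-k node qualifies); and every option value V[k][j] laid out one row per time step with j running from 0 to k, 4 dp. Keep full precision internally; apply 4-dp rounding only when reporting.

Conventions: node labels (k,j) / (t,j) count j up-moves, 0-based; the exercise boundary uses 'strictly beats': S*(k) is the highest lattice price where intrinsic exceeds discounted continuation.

price = 7.4480
boundary = - - - - - 64.9171 77.3513
tree:
7.4480
11.4927 3.1111
17.2894 5.2913 0.7581
25.2056 8.8477 1.4568 0.0000
35.3269 14.4650 2.7993 0.0000 0.0000
47.1129 22.9214 5.3792 0.0000 0.0000 0.0000
57.5483 34.6787 10.3366 0.0000 0.0000 0.0000 0.0000
66.3062 47.1129 19.8628 0.0000 0.0000 0.0000 0.0000 0.0000

Δt=0.14900, u=1.19154, d=0.83925, q=0.47540, disc=e^(-rΔt)=0.99199
k=7 terminal: V=max(K-S,0) → 66.3062 47.1129 19.8628 0.0000 0.0000 0.0000 0.0000 0.0000
k=6: j=0 S=54.4817 intr=57.5483 cont=56.7235 V=57.5483[EX]; j=1 S=77.3513 intr=34.6787 cont=33.8846 V=34.6787[EX]; j=2 S=109.8208 intr=2.2092 cont=10.3366 V=10.3366[hold]; j=3 S=155.9200 intr=0.0000 cont=0.0000 V=0.0000[hold]; j=4 S=221.3701 intr=0.0000 cont=0.0000 V=0.0000[hold]; j=5 S=314.2939 intr=0.0000 cont=0.0000 V=0.0000[hold]; j=6 S=446.2240 intr=0.0000 cont=0.0000 V=0.0000[hold]  S*(6)=77.3513
k=5: j=0 S=64.9171 intr=47.1129 cont=46.3021 V=47.1129[EX]; j=1 S=92.1672 intr=19.8628 cont=22.9214 V=22.9214[hold]; j=2 S=130.8559 intr=0.0000 cont=5.3792 V=5.3792[hold]; j=3 S=185.7849 intr=0.0000 cont=0.0000 V=0.0000[hold]; j=4 S=263.7712 intr=0.0000 cont=0.0000 V=0.0000[hold]; j=5 S=374.4936 intr=0.0000 cont=0.0000 V=0.0000[hold]  S*(5)=64.9171
k=4: j=0 S=77.3513 intr=34.6787 cont=35.3269 V=35.3269[hold]; j=1 S=109.8208 intr=2.2092 cont=14.4650 V=14.4650[hold]; j=2 S=155.9200 intr=0.0000 cont=2.7993 V=2.7993[hold]; j=3 S=221.3701 intr=0.0000 cont=0.0000 V=0.0000[hold]; j=4 S=314.2939 intr=0.0000 cont=0.0000 V=0.0000[hold]  S*(4)=-
k=3: j=0 S=92.1672 intr=19.8628 cont=25.2056 V=25.2056[hold]; j=1 S=130.8559 intr=0.0000 cont=8.8477 V=8.8477[hold]; j=2 S=185.7849 intr=0.0000 cont=1.4568 V=1.4568[hold]; j=3 S=263.7712 intr=0.0000 cont=0.0000 V=0.0000[hold]  S*(3)=-
k=2: j=0 S=109.8208 intr=2.2092 cont=17.2894 V=17.2894[hold]; j=1 S=155.9200 intr=0.0000 cont=5.2913 V=5.2913[hold]; j=2 S=221.3701 intr=0.0000 cont=0.7581 V=0.7581[hold]  S*(2)=-
k=1: j=0 S=130.8559 intr=0.0000 cont=11.4927 V=11.4927[hold]; j=1 S=185.7849 intr=0.0000 cont=3.1111 V=3.1111[hold]  S*(1)=-
k=0: j=0 S=155.9200 intr=0.0000 cont=7.4480 V=7.4480[hold]  S*(0)=-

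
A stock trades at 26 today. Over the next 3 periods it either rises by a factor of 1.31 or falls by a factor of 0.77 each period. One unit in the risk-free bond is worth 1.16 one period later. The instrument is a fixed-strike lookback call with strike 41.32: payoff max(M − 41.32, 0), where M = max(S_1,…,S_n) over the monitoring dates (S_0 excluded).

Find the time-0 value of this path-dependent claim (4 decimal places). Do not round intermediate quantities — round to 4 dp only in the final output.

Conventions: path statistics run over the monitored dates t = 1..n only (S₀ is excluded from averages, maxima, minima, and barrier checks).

Under the martingale measure an up-move has probability p* = 0.7222; value the claim as the probability-weighted average of per-path payoffs, discounted 3 periods at R = 1.16.
Enumerate all 2^3 = 8 price paths (U = up ×1.31, D = down ×0.77); each path with k up-moves has probability p*^k·(1−p*)^(3−k).
DDD: M=20.0200, payoff=0.0000, prob=0.021433
UDD: M=34.0600, payoff=0.0000, prob=0.055727
DUD: M=26.2262, payoff=0.0000, prob=0.055727
UUD: M=44.6186, payoff=3.2986, prob=0.144890
DDU: M=20.1942, payoff=0.0000, prob=0.055727
UDU: M=34.3563, payoff=0.0000, prob=0.144890
DUU: M=34.3563, payoff=0.0000, prob=0.144890
UUU: M=58.4504, payoff=17.1304, prob=0.376715
Price = Σ prob·payoff / R^3 = 6.931195 / 1.560896 = 4.4405

price = 4.4405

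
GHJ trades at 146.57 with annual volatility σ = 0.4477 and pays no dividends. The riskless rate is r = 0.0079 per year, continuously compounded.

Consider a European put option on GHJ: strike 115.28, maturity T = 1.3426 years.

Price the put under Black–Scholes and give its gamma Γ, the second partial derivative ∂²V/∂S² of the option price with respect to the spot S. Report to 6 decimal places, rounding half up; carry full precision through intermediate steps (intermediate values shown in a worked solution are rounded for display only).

σ√T = 0.4477·√1.3426 = 0.518753
d₁ = (ln(S/K) + (r+σ²/2)T) / (σ√T) = (ln(146.57/115.28) + (0.0079+0.4477²/2)·1.3426) / 0.518753 = (0.240139 + 0.145159) / 0.518753 = 0.742739
d₂ = d₁ − σ√T = 0.742739 − 0.518753 = 0.223986
e^{−rT} = 0.989450
N(−d₁) = 0.228820,  N(−d₂) = 0.411384
Put price V = K·e^{−rT}·N(−d₂) − S·N(−d₁) = 46.923996 − 33.538124 = 13.385871
φ(d₁) = (1/√(2π))·e^{−d₁²/2} = 0.302774
Γ = φ(d₁) / (S·σ·√T) = 0.003982

price = 13.385871
Γ = 0.003982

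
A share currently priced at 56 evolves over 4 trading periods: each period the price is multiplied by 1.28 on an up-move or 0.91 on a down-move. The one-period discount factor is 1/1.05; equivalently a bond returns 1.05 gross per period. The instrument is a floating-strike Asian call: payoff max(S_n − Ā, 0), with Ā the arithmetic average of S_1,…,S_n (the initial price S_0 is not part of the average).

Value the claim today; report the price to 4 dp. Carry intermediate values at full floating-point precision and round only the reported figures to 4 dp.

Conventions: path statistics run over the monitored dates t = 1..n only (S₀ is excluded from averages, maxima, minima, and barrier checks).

Risk-neutral up-probability p* = (R−d)/(u−d) = (1.05−0.91)/(1.28−0.91) = 0.3784; the claim prices as the p*-weighted sum of path payoffs discounted by R^4.
Enumerate all 2^4 = 16 price paths (U = up ×1.28, D = down ×0.91); each path with k up-moves has probability p*^k·(1−p*)^(4−k).
DDDD: Ā=44.4839, payoff=0.0000, prob=0.149315
UDDD: Ā=62.5707, payoff=0.0000, prob=0.090888
DUDD: Ā=57.3907, payoff=0.0000, prob=0.090888
UUDD: Ā=80.7254, payoff=0.0000, prob=0.055323
DDUD: Ā=52.6769, payoff=1.3390, prob=0.090888
UDUD: Ā=74.0950, payoff=1.8835, prob=0.055323
DUUD: Ā=68.9150, payoff=7.0635, prob=0.055323
UUUD: Ā=96.9354, payoff=9.9354, prob=0.033675
DDDU: Ā=48.3874, payoff=5.6286, prob=0.090888
UDDU: Ā=68.0614, payoff=7.9171, prob=0.055323
DUDU: Ā=62.8814, payoff=13.0971, prob=0.055323
UUDU: Ā=88.4485, payoff=18.4223, prob=0.033675
DDUU: Ā=58.1676, payoff=17.8109, prob=0.055323
UDUU: Ā=81.8181, payoff=25.0527, prob=0.033675
DUUU: Ā=76.6381, payoff=30.2327, prob=0.033675
UUUU: Ā=107.7987, payoff=42.5252, prob=0.020498
Price = Σ prob·payoff / R^4 = 6.964497 / 1.215506 = 5.7297

price = 5.7297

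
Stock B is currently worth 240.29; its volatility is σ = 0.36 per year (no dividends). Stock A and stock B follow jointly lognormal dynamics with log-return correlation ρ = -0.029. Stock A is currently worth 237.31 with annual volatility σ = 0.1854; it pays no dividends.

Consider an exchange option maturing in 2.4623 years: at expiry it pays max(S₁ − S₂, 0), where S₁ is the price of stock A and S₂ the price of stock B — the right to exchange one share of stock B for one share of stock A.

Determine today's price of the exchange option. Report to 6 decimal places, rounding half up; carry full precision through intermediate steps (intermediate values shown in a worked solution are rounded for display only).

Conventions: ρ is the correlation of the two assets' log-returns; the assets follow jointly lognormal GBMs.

σ_eff = √(σ₁² + σ₂² − 2ρσ₁σ₂) = √(0.1854² + 0.36² − 2·-0.029·0.1854·0.36) = 0.409688
d₁ = (ln(S₁/S₂) + (q₂ − q₁ + σ_eff²/2)T) / (σ_eff√T) = (ln(237.31/240.29) + (0.0 − 0.0 + 0.083922)·2.4623) / 0.642871 = 0.302024
d₂ = d₁ − σ_eff√T = 0.302024 − 0.642871 = -0.340847
N(d₁) = 0.618683,  N(d₂) = 0.366609
V = S₁·e^{−q₁T}·N(d₁) − S₂·e^{−q₂T}·N(d₂) = 146.819669 − 88.092552 = 58.727117
Key observation: the rate r is irrelevant here: denominating values in stock B turns the exchange into a ratio option on S₁/S₂, and discounting at r drops out.

exchange price = 58.727117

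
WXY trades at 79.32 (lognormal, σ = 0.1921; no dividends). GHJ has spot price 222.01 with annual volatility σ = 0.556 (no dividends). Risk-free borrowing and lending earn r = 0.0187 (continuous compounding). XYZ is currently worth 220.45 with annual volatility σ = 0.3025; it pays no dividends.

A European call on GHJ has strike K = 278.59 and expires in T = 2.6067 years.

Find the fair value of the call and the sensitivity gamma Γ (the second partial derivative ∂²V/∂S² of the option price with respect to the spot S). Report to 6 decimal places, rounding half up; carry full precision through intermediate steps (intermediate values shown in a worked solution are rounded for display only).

price = 64.303828
Γ = 0.001940

σ√T = 0.556·√2.6067 = 0.897677
d₁ = (ln(S/K) + (r+σ²/2)T) / (σ√T) = (ln(222.01/278.59) + (0.0187+0.556²/2)·2.6067) / 0.897677 = (-0.227019 + 0.451658) / 0.897677 = 0.250245
d₂ = d₁ − σ√T = 0.250245 − 0.897677 = -0.647433
e^{−rT} = 0.952424
N(d₁) = 0.598801,  N(d₂) = 0.258676
Call price V = S·N(d₁) − K·e^{−rT}·N(d₂) = 132.939790 − 68.635962 = 64.303828
φ(d₁) = (1/√(2π))·e^{−d₁²/2} = 0.386644
Γ = φ(d₁) / (S·σ·√T) = 0.001940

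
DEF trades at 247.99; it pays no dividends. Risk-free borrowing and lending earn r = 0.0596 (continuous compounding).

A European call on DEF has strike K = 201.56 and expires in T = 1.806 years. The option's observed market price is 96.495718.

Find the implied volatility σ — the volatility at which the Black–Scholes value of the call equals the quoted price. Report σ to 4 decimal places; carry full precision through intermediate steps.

sigma = 0.5079

At σ = 0.5079 the Black–Scholes value reproduces the quote:
σ√T = 0.5079·√1.806 = 0.682554
d₁ = (ln(S/K) + (r+σ²/2)T) / (σ√T) = (ln(247.99/201.56) + (0.0596+0.5079²/2)·1.806) / 0.682554 = (0.207301 + 0.340578) / 0.682554 = 0.802689
d₂ = d₁ − σ√T = 0.802689 − 0.682554 = 0.120135
e^{−rT} = 0.897953
N(d₁) = 0.788923,  N(d₂) = 0.547812
V = S·N(d₁) − K·e^{−rT}·N(d₂) = 195.644983 − 99.149264 = 96.495718 (matching the quote); vega is positive throughout, so no other σ reproduces this price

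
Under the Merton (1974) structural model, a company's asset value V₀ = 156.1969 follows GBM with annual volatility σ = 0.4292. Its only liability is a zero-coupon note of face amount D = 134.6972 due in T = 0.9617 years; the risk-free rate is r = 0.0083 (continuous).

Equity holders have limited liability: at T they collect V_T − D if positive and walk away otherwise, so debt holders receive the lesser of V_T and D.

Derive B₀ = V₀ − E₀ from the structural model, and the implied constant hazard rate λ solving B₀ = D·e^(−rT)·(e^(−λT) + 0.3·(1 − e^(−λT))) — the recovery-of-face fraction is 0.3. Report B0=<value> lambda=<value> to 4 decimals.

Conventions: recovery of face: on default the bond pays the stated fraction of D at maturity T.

Apply the equity-as-call identities (strike 134.6972, horizon 0.9617 years):
d₁ = [ln(V₀/D) + (r + σ²/2)T] / (σ√T)
   = [ln(156.1969/134.6972) + (0.0083 + 0.5·0.4292²)·0.9617] / (0.4292·√0.9617)
   = [0.148088 + 0.096561] / 0.420901 = 0.581251
d₂ = d₁ − σ√T = 0.581251 − 0.420901 = 0.160350
N(d₁) = 0.719464,  N(d₂) = 0.563697,  e^(−rT) = 0.992050
E₀ = V₀·N(d₁) − D·e^(−rT)·N(d₂)
   = 156.1969·0.719464 − 134.6972·0.992050·0.563697 = 37.053286
B₀ = V₀ − E₀ = 156.1969 − 37.053286 = 119.143614
e^(−λT) = (B₀·e^(rT)/D − 0.3)/(1 − 0.3) = (119.1436·1.008014/134.6972 − 0.3)/0.7 = 0.84516831
λ = −ln(0.84516831)/0.9617 = 0.174919

B0=119.1436 lambda=0.1749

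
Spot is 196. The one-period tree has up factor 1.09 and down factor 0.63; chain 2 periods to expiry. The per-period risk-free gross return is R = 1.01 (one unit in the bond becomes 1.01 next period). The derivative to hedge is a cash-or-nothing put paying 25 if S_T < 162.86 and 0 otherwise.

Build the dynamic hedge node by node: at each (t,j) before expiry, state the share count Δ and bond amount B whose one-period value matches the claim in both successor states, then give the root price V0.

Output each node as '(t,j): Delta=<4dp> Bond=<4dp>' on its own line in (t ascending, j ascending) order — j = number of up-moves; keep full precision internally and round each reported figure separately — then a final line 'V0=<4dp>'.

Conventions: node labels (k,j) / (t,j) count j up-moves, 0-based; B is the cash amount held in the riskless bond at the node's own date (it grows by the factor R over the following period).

(0,0): Delta=-0.2268 Bond=52.2346
(1,0): Delta=0.0000 Bond=24.7525
(1,1): Delta=-0.2544 Bond=58.6526
V0=7.7831

Under the risk-neutral measure, an up-move has probability p* = (R−d)/(u−d) = 0.8261 and values discount at R = 1.01.
At maturity the claim pays: V(2,0)=25.0000, V(2,1)=25.0000, V(2,2)=0.0000
  t=1,j=0: stock 123.4800 → up 134.5932 (V=25.0000), down 77.7924 (V=25.0000). Price 24.7525; hedge Δ=0.0000, bond B=24.7525.
  t=1,j=1: stock 213.6400 → up 232.8676 (V=0.0000), down 134.5932 (V=25.0000). Price 4.3048; hedge Δ=-0.2544, bond B=58.6526.
  t=0,j=0: stock 196.0000 → up 213.6400 (V=4.3048), down 123.4800 (V=24.7525). Price 7.7831; hedge Δ=-0.2268, bond B=52.2346.
Check: Δ(0,0)·S0 + B(0,0) = 7.7831 = V0.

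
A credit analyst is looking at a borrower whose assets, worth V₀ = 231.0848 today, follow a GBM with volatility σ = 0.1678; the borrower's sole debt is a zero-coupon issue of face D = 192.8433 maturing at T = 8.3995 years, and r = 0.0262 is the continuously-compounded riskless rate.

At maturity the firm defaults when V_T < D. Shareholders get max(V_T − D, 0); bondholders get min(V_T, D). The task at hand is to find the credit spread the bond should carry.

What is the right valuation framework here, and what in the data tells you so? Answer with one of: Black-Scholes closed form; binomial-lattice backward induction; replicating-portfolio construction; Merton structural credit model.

framework: Merton structural credit model

Key observation: a levered firm with one bullet debt due at 8.3995 years is the canonical structural-credit setup: equity is a call on the firm's assets struck at the face value.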